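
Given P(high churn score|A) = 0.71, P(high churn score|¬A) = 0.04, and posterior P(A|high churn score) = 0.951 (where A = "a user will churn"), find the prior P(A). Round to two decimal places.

P(A) = 0.52

In odds form, posterior odds = prior odds × likelihood ratio, so prior odds = posterior odds ÷ LR.
Posterior odds = 0.951/(1−0.951) = 19.4082. LR = 0.71/0.04 = 17.7500.
Prior odds = 19.4082/17.7500 = 1.0934, so P(A) = 1.0934/(1+1.0934) ≈ 0.52.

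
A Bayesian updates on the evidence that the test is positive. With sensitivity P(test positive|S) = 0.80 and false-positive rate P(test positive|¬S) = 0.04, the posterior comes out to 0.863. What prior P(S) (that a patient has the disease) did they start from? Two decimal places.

Bayes' rule in odds form gives O(S|E) = O(S)·[P(E|S)/P(E|¬S)], hence O(S) = O(S|E)/LR.
Posterior odds = 0.863/(1−0.863) = 6.2993. LR = 0.80/0.04 = 20.0000.
Prior odds = 6.2993/20.0000 = 0.3150, so P(S) = 0.3150/(1+0.3150) ≈ 0.24.

P(S) = 0.24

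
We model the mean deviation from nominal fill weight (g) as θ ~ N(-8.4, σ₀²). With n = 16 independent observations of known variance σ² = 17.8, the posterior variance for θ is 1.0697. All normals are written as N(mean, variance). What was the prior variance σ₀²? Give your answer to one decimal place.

Posterior precision equals prior precision plus data precision: 1/σ_n² = 1/σ₀² + n/σ².
So 1/σ₀² = 1/1.0697 − 16/17.8 = 0.934842 − 0.898876 = 0.035966.
Hence σ₀² = 1/0.035966 ≈ 27.8.

σ₀² = 27.8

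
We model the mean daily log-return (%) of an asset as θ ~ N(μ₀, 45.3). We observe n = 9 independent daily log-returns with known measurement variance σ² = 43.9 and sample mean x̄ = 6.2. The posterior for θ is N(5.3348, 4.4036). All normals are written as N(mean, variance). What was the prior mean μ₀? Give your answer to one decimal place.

μ₀ = -2.7

With known observation variance, the Normal–Normal posterior has precision τ_n = τ₀ + n/σ² and mean μ_n = (τ₀μ₀ + (n/σ²)x̄)/τ_n.
Here τ₀ = 1/45.3 = 0.022075 and τ_data = 9/43.9 = 0.205011, so τ_n = 0.227086.
Rearranging for μ₀: μ₀ = (μ_n·τ_n − τ_data·x̄)/τ₀ = (5.3348·0.227086 − 0.205011·6.2) / 0.022075 = -0.059610/0.022075 ≈ -2.7.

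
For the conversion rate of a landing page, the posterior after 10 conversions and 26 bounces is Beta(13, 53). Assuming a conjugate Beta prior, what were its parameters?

Beta(3, 27)

Beta is conjugate to the binomial likelihood: posterior = Beta(a+s, b+f).
Subtract the data counts: 13−10=3, 53−26=27.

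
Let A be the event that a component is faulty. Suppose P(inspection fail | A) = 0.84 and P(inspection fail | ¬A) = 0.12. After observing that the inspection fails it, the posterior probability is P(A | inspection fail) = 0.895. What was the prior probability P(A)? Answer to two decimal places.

P(A) = 0.55

Bayes' rule in odds form gives O(A|E) = O(A)·[P(E|A)/P(E|¬A)], hence O(A) = O(A|E)/LR.
Posterior odds = 0.895/(1−0.895) = 8.5238. LR = 0.84/0.12 = 7.0000.
Prior odds = 8.5238/7.0000 = 1.2177, so P(A) = 1.2177/(1+1.2177) ≈ 0.55.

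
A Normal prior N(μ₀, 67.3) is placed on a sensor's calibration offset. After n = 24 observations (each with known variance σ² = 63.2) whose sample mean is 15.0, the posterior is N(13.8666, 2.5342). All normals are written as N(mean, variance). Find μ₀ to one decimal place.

With known observation variance, the Normal–Normal posterior has precision τ_n = τ₀ + n/σ² and mean μ_n = (τ₀μ₀ + (n/σ²)x̄)/τ_n.
Here τ₀ = 1/67.3 = 0.014859 and τ_data = 24/63.2 = 0.379747, so τ_n = 0.394606.
Rearranging for μ₀: μ₀ = (μ_n·τ_n − τ_data·x̄)/τ₀ = (13.8666·0.394606 − 0.379747·15.0) / 0.014859 = -0.224361/0.014859 ≈ -15.1.

μ₀ = -15.1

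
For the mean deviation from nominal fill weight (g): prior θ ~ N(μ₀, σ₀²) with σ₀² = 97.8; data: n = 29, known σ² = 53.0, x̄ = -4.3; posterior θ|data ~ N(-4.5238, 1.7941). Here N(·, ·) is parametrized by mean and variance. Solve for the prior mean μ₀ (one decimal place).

μ₀ = -16.5

The posterior mean is a precision-weighted average: μ_n = (τ₀μ₀ + τ_data·x̄)/(τ₀+τ_data), with τ₀=1/σ₀² and τ_data=n/σ².
Here τ₀ = 1/97.8 = 0.010225 and τ_data = 29/53.0 = 0.547170, so τ_n = 0.557395.
Rearranging for μ₀: μ₀ = (μ_n·τ_n − τ_data·x̄)/τ₀ = (-4.5238·0.557395 − 0.547170·-4.3) / 0.010225 = -0.168713/0.010225 ≈ -16.5.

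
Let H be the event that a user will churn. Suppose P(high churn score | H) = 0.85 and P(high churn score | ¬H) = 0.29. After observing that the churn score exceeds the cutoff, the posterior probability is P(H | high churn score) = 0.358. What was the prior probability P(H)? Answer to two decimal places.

P(H) = 0.16

Bayes' rule in odds form gives O(H|E) = O(H)·[P(E|H)/P(E|¬H)], hence O(H) = O(H|E)/LR.
Posterior odds = 0.358/(1−0.358) = 0.5576. LR = 0.85/0.29 = 2.9310.
Prior odds = 0.5576/2.9310 = 0.1902, so P(H) = 0.1902/(1+0.1902) ≈ 0.16.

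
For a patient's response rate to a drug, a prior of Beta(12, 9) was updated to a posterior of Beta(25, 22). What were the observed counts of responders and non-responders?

13 responders and 13 non-responders

Beta is conjugate to the binomial likelihood: posterior = Beta(a+s, b+f).
Match parameters: s=25−12=13, f=22−9=13.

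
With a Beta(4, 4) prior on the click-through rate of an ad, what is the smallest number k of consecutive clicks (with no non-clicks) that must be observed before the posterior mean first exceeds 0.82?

After k clicks and 0 non-clicks the posterior is Beta(4+k, 4), with mean (4+k)/(4+4+k).
Set (4+k)/(8+k) > 0.82 and solve: k > (0.82·8 − 4)/(1 − 0.82) = 14.222.
The smallest integer exceeding 14.222 is 15.

k = 15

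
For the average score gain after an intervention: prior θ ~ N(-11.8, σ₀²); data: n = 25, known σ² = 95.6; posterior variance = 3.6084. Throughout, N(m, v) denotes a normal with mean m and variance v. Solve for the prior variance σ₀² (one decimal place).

Posterior precision equals prior precision plus data precision: 1/σ_n² = 1/σ₀² + n/σ².
So 1/σ₀² = 1/3.6084 − 25/95.6 = 0.277131 − 0.261506 = 0.015625.
Hence σ₀² = 1/0.015625 ≈ 64.0.

σ₀² = 64.0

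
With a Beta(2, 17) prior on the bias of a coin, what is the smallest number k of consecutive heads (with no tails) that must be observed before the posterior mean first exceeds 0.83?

k = 82

After k heads and 0 tails the posterior is Beta(2+k, 17), with mean (2+k)/(2+17+k).
Set (2+k)/(19+k) > 0.83 and solve: k > (0.83·19 − 2)/(1 − 0.83) = 81.000.
The smallest integer exceeding 81.000 is 82.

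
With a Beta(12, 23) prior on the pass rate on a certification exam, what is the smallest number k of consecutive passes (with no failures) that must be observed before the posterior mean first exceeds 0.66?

After k passes and 0 failures the posterior is Beta(12+k, 23), with mean (12+k)/(12+23+k).
Set (12+k)/(35+k) > 0.66 and solve: k > (0.66·35 − 12)/(1 − 0.66) = 32.647.
The smallest integer exceeding 32.647 is 33.

k = 33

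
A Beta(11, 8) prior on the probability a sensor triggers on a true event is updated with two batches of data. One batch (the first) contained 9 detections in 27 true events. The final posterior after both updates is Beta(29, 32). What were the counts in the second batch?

9 detections and 6 misses

Sequential conjugate updates are equivalent to a single update on the pooled data, so total successes = posterior α − prior α and total failures = posterior β − prior β.
Total across both batches: 29−11=18 detections, 32−8=24 misses.
Subtract the first batch: 18−9=9 detections and 24−18=6 misses.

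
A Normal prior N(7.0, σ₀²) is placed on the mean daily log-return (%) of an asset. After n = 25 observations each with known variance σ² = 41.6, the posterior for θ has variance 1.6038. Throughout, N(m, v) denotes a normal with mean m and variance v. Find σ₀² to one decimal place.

Posterior precision equals prior precision plus data precision: 1/σ_n² = 1/σ₀² + n/σ².
So 1/σ₀² = 1/1.6038 − 25/41.6 = 0.623519 − 0.600962 = 0.022557.
Hence σ₀² = 1/0.022557 ≈ 44.3.

σ₀² = 44.3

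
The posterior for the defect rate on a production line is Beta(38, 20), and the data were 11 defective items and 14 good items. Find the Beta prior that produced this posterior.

A Beta(α, β) prior with s successes and f failures in binomial data gives a Beta(α+s, β+f) posterior.
Subtract the data counts: 38−11=27, 20−14=6.

Beta(27, 6)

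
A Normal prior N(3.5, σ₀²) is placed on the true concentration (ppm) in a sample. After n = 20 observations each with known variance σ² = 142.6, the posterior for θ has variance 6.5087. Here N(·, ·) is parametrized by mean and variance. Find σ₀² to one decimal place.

σ₀² = 74.7

Posterior precision equals prior precision plus data precision: 1/σ_n² = 1/σ₀² + n/σ².
So 1/σ₀² = 1/6.5087 − 20/142.6 = 0.153641 − 0.140252 = 0.013389.
Hence σ₀² = 1/0.013389 ≈ 74.7.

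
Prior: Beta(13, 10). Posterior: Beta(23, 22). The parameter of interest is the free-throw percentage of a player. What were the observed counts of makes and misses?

10 makes and 12 misses

Under Beta–binomial conjugacy the posterior parameters are (α+s, β+f).
Match parameters: s=23−13=10, f=22−10=12.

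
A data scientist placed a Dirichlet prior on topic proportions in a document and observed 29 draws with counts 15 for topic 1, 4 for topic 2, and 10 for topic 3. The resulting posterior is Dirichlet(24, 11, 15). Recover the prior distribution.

For a Dirichlet(α) prior with multinomial counts c, the posterior is Dirichlet(α + c) componentwise.
Subtract each count from the matching posterior parameter: 24−15=9, 11−4=7, 15−10=5.

Dirichlet(9, 7, 5)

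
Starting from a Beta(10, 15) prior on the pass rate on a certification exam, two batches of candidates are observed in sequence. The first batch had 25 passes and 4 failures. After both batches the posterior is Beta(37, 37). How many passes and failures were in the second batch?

Sequential conjugate updates are equivalent to a single update on the pooled data, so total successes = posterior α − prior α and total failures = posterior β − prior β.
Total across both batches: 37−10=27 passes, 37−15=22 failures.
Subtract the first batch: 27−25=2 passes and 22−4=18 failures.

2 passes and 18 failures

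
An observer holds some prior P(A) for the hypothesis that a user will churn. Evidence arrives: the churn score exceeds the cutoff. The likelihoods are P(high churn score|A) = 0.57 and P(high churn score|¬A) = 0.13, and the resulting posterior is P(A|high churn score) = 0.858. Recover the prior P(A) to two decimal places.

P(A) = 0.58

In odds form, posterior odds = prior odds × likelihood ratio, so prior odds = posterior odds ÷ LR.
Posterior odds = 0.858/(1−0.858) = 6.0423. LR = 0.57/0.13 = 4.3846.
Prior odds = 6.0423/4.3846 = 1.3781, so P(A) = 1.3781/(1+1.3781) ≈ 0.58.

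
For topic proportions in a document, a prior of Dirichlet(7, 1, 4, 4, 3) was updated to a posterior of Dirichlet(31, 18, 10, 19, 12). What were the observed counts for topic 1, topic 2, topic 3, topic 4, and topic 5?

counts (24, 17, 6, 15, 9)

For a Dirichlet(α) prior with multinomial counts c, the posterior is Dirichlet(α + c) componentwise.
Counts are posterior − prior componentwise: 31−7=24, 18−1=17, 10−4=6, 19−4=15, 12−3=9.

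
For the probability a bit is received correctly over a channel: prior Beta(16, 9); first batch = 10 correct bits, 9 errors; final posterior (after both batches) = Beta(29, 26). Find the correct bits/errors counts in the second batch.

Sequential conjugate updates are equivalent to a single update on the pooled data, so total successes = posterior α − prior α and total failures = posterior β − prior β.
Total across both batches: 29−16=13 correct bits, 26−9=17 errors.
Subtract the first batch: 13−10=3 correct bits and 17−9=8 errors.

3 correct bits and 8 errors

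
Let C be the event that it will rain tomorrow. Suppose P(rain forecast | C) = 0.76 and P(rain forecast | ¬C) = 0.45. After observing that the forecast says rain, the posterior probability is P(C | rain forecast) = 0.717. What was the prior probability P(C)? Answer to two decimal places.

P(C) = 0.60

Bayes' rule in odds form gives O(C|E) = O(C)·[P(E|C)/P(E|¬C)], hence O(C) = O(C|E)/LR.
Posterior odds = 0.717/(1−0.717) = 2.5336. LR = 0.76/0.45 = 1.6889.
Prior odds = 2.5336/1.6889 = 1.5001, so P(C) = 1.5001/(1+1.5001) ≈ 0.60.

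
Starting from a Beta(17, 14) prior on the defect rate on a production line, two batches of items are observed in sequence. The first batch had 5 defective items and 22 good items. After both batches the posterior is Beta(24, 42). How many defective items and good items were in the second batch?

2 defective items and 6 good items

Sequential conjugate updates are equivalent to a single update on the pooled data, so total successes = posterior α − prior α and total failures = posterior β − prior β.
Total across both batches: 24−17=7 defective items, 42−14=28 good items.
Subtract the first batch: 7−5=2 defective items and 28−22=6 good items.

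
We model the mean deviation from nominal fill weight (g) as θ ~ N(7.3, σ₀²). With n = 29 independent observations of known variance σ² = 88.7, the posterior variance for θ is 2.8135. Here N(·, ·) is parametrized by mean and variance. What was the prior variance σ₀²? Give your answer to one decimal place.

Posterior precision equals prior precision plus data precision: 1/σ_n² = 1/σ₀² + n/σ².
So 1/σ₀² = 1/2.8135 − 29/88.7 = 0.355429 − 0.326945 = 0.028484.
Hence σ₀² = 1/0.028484 ≈ 35.1.

σ₀² = 35.1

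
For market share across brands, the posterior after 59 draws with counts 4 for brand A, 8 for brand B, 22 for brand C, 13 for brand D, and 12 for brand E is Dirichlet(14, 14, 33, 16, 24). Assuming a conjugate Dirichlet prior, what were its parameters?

For a Dirichlet(α) prior with multinomial counts c, the posterior is Dirichlet(α + c) componentwise.
Subtract each count from the matching posterior parameter: 14−4=10, 14−8=6, 33−22=11, 16−13=3, 24−12=12.

Dirichlet(10, 6, 11, 3, 12)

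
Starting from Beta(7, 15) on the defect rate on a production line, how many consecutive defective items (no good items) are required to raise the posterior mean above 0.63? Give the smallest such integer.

k = 19

After k defective items and 0 good items the posterior is Beta(7+k, 15), with mean (7+k)/(7+15+k).
Set (7+k)/(22+k) > 0.63 and solve: k > (0.63·22 − 7)/(1 − 0.63) = 18.541.
The smallest integer exceeding 18.541 is 19.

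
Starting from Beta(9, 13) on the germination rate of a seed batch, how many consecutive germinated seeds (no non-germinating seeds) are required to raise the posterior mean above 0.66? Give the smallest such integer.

k = 17

After k germinated seeds and 0 non-germinating seeds the posterior is Beta(9+k, 13), with mean (9+k)/(9+13+k).
Set (9+k)/(22+k) > 0.66 and solve: k > (0.66·22 − 9)/(1 − 0.66) = 16.235.
The smallest integer exceeding 16.235 is 17.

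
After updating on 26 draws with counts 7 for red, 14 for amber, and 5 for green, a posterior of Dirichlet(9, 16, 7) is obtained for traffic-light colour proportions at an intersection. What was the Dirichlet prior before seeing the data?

For a Dirichlet(α) prior with multinomial counts c, the posterior is Dirichlet(α + c) componentwise.
Subtract each count from the matching posterior parameter: 9−7=2, 16−14=2, 7−5=2.

Dirichlet(2, 2, 2)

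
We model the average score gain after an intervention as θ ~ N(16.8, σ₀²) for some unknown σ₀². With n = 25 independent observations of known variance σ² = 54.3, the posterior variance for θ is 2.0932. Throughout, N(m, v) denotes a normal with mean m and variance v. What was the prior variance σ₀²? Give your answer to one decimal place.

Posterior precision equals prior precision plus data precision: 1/σ_n² = 1/σ₀² + n/σ².
So 1/σ₀² = 1/2.0932 − 25/54.3 = 0.477737 − 0.460405 = 0.017332.
Hence σ₀² = 1/0.017332 ≈ 57.7.

σ₀² = 57.7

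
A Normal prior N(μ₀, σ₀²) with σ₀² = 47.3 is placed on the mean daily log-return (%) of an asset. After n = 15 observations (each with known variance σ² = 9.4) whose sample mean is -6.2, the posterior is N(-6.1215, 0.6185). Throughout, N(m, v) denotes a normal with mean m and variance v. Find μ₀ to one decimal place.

The posterior mean is a precision-weighted average: μ_n = (τ₀μ₀ + τ_data·x̄)/(τ₀+τ_data), with τ₀=1/σ₀² and τ_data=n/σ².
Here τ₀ = 1/47.3 = 0.021142 and τ_data = 15/9.4 = 1.595745, so τ_n = 1.616887.
Rearranging for μ₀: μ₀ = (μ_n·τ_n − τ_data·x̄)/τ₀ = (-6.1215·1.616887 − 1.595745·-6.2) / 0.021142 = -0.004155/0.021142 ≈ -0.2.

μ₀ = -0.2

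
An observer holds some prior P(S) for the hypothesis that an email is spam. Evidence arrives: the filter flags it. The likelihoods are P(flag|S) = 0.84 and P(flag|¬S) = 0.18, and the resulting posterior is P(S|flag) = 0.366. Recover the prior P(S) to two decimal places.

In odds form, posterior odds = prior odds × likelihood ratio, so prior odds = posterior odds ÷ LR.
Posterior odds = 0.366/(1−0.366) = 0.5773. LR = 0.84/0.18 = 4.6667.
Prior odds = 0.5773/4.6667 = 0.1237, so P(S) = 0.1237/(1+0.1237) ≈ 0.11.

P(S) = 0.11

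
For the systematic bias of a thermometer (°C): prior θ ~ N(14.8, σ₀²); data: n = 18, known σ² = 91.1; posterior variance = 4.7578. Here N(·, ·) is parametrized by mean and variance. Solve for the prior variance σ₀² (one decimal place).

For the Normal–Normal model with known σ², precisions add: τ_n = τ₀ + n/σ².
So 1/σ₀² = 1/4.7578 − 18/91.1 = 0.210181 − 0.197585 = 0.012596.
Hence σ₀² = 1/0.012596 ≈ 79.4.

σ₀² = 79.4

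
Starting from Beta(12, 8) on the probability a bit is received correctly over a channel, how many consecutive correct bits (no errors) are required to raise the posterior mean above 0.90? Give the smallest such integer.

After k correct bits and 0 errors the posterior is Beta(12+k, 8), with mean (12+k)/(12+8+k).
Set (12+k)/(20+k) > 0.90 and solve: k > (0.90·20 − 12)/(1 − 0.90) = 60.000.
The smallest integer exceeding 60.000 is 61, and checking k=61: (73)/(81) = 0.9012 > 0.90.

k = 61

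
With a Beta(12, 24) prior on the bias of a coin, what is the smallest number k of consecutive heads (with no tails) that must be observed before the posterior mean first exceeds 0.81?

k = 91

After k heads and 0 tails the posterior is Beta(12+k, 24), with mean (12+k)/(12+24+k).
Set (12+k)/(36+k) > 0.81 and solve: k > (0.81·36 − 12)/(1 − 0.81) = 90.316.
The smallest integer exceeding 90.316 is 91.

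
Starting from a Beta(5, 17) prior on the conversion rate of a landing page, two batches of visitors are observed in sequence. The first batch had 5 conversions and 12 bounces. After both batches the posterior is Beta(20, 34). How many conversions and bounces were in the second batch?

10 conversions and 5 bounces

Sequential conjugate updates are equivalent to a single update on the pooled data, so total successes = posterior α − prior α and total failures = posterior β − prior β.
Total across both batches: 20−5=15 conversions, 34−17=17 bounces.
Subtract the first batch: 15−5=10 conversions and 17−12=5 bounces.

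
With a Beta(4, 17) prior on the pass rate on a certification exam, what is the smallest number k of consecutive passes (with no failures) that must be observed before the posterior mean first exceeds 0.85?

k = 93

After k passes and 0 failures the posterior is Beta(4+k, 17), with mean (4+k)/(4+17+k).
Set (4+k)/(21+k) > 0.85 and solve: k > (0.85·21 − 4)/(1 − 0.85) = 92.333.
The smallest integer exceeding 92.333 is 93, and checking k=93: (97)/(114) = 0.8509 > 0.85.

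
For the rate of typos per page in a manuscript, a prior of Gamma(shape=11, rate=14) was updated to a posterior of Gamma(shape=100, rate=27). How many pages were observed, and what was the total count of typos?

n = 13 pages with total 89 typos

Gamma–Poisson conjugacy: posterior shape = α + Σxᵢ, posterior rate = β + n.
Matching: Σxᵢ = 100 − 11 = 89 and n = 27 − 14 = 13.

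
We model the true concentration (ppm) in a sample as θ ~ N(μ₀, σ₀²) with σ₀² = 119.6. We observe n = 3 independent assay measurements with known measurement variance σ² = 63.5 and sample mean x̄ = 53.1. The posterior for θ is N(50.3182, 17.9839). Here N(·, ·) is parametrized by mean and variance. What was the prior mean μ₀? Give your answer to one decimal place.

With known observation variance, the Normal–Normal posterior has precision τ_n = τ₀ + n/σ² and mean μ_n = (τ₀μ₀ + (n/σ²)x̄)/τ_n.
Here τ₀ = 1/119.6 = 0.008361 and τ_data = 3/63.5 = 0.047244, so τ_n = 0.055605.
Rearranging for μ₀: μ₀ = (μ_n·τ_n − τ_data·x̄)/τ₀ = (50.3182·0.055605 − 0.047244·53.1) / 0.008361 = 0.289287/0.008361 ≈ 34.6.

μ₀ = 34.6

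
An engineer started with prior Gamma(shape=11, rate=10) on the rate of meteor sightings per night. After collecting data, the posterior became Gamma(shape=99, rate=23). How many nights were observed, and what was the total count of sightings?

n = 13 nights with total 88 sightings

A Gamma(α, β) prior (rate parametrization) on a Poisson rate with n observations summing to S gives posterior Gamma(α+S, β+n).
Matching: Σxᵢ = 99 − 11 = 88 and n = 23 − 10 = 13.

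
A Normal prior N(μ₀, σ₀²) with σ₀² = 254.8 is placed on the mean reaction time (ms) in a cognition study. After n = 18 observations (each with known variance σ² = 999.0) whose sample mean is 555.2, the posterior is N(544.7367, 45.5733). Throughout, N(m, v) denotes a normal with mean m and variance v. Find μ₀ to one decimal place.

The posterior mean is a precision-weighted average: μ_n = (τ₀μ₀ + τ_data·x̄)/(τ₀+τ_data), with τ₀=1/σ₀² and τ_data=n/σ².
Here τ₀ = 1/254.8 = 0.003925 and τ_data = 18/999.0 = 0.018018, so τ_n = 0.021943.
Rearranging for μ₀: μ₀ = (μ_n·τ_n − τ_data·x̄)/τ₀ = (544.7367·0.021943 − 0.018018·555.2) / 0.003925 = 1.949564/0.003925 ≈ 496.7.

μ₀ = 496.7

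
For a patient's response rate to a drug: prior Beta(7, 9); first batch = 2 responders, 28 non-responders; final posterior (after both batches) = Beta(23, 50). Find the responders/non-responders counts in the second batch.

Sequential conjugate updates are equivalent to a single update on the pooled data, so total successes = posterior α − prior α and total failures = posterior β − prior β.
Total across both batches: 23−7=16 responders, 50−9=41 non-responders.
Subtract the first batch: 16−2=14 responders and 41−28=13 non-responders.

14 responders and 13 non-responders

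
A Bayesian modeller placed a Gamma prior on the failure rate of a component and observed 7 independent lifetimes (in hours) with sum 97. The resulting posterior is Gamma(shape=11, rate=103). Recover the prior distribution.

Gamma(shape=4, rate=6)

Gamma–exponential conjugacy: posterior shape = α + n, posterior rate = β + Σtᵢ.
So α = 11 − 7 = 4 and β = 103 − 97 = 6.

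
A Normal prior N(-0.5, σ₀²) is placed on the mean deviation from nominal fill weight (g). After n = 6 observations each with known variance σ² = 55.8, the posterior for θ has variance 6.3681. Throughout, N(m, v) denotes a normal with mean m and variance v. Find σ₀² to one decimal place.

σ₀² = 20.2

Posterior precision equals prior precision plus data precision: 1/σ_n² = 1/σ₀² + n/σ².
So 1/σ₀² = 1/6.3681 − 6/55.8 = 0.157033 − 0.107527 = 0.049506.
Hence σ₀² = 1/0.049506 ≈ 20.2.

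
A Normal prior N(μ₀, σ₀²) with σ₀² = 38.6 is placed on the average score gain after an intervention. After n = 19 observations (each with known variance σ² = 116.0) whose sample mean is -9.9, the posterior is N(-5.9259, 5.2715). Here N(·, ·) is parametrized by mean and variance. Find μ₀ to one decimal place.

The posterior mean is a precision-weighted average: μ_n = (τ₀μ₀ + τ_data·x̄)/(τ₀+τ_data), with τ₀=1/σ₀² and τ_data=n/σ².
Here τ₀ = 1/38.6 = 0.025907 and τ_data = 19/116.0 = 0.163793, so τ_n = 0.189700.
Rearranging for μ₀: μ₀ = (μ_n·τ_n − τ_data·x̄)/τ₀ = (-5.9259·0.189700 − 0.163793·-9.9) / 0.025907 = 0.497407/0.025907 ≈ 19.2.

μ₀ = 19.2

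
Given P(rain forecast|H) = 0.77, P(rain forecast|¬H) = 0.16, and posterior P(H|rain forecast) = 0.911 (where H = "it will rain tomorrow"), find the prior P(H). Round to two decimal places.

Bayes' rule in odds form gives O(H|E) = O(H)·[P(E|H)/P(E|¬H)], hence O(H) = O(H|E)/LR.
Posterior odds = 0.911/(1−0.911) = 10.2360. LR = 0.77/0.16 = 4.8125.
Prior odds = 10.2360/4.8125 = 2.1270, so P(H) = 2.1270/(1+2.1270) ≈ 0.68.

P(H) = 0.68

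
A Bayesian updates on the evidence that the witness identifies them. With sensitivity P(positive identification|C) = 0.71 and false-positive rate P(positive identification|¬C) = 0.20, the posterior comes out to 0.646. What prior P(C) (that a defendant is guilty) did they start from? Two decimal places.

P(C) = 0.34

In odds form, posterior odds = prior odds × likelihood ratio, so prior odds = posterior odds ÷ LR.
Posterior odds = 0.646/(1−0.646) = 1.8249. LR = 0.71/0.20 = 3.5500.
Prior odds = 1.8249/3.5500 = 0.5141, so P(C) = 0.5141/(1+0.5141) ≈ 0.34.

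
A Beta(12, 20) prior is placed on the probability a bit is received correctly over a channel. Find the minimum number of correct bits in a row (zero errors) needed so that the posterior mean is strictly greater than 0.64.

After k correct bits and 0 errors the posterior is Beta(12+k, 20), with mean (12+k)/(12+20+k).
Set (12+k)/(32+k) > 0.64 and solve: k > (0.64·32 − 12)/(1 − 0.64) = 23.556.
The smallest integer exceeding 23.556 is 24, and checking k=24: (36)/(56) = 0.6429 > 0.64.

k = 24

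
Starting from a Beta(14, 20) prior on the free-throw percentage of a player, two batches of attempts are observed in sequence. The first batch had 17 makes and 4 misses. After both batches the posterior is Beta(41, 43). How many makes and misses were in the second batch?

Because Beta–binomial updating is additive in the counts, the combined data contributed (α_post−α_prior, β_post−β_prior) successes and failures.
Total across both batches: 41−14=27 makes, 43−20=23 misses.
Subtract the first batch: 27−17=10 makes and 23−4=19 misses.

10 makes and 19 misses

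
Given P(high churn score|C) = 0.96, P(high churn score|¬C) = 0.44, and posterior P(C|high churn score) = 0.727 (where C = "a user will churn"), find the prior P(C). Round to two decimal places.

P(C) = 0.55

Bayes' rule in odds form gives O(C|E) = O(C)·[P(E|C)/P(E|¬C)], hence O(C) = O(C|E)/LR.
Posterior odds = 0.727/(1−0.727) = 2.6630. LR = 0.96/0.44 = 2.1818.
Prior odds = 2.6630/2.1818 = 1.2206, so P(C) = 1.2206/(1+1.2206) ≈ 0.55.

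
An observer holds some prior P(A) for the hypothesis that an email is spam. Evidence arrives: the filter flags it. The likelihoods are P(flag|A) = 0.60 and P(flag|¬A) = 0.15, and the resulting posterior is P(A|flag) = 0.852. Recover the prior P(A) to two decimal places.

P(A) = 0.59

Bayes' rule in odds form gives O(A|E) = O(A)·[P(E|A)/P(E|¬A)], hence O(A) = O(A|E)/LR.
Posterior odds = 0.852/(1−0.852) = 5.7568. LR = 0.60/0.15 = 4.0000.
Prior odds = 5.7568/4.0000 = 1.4392, so P(A) = 1.4392/(1+1.4392) ≈ 0.59.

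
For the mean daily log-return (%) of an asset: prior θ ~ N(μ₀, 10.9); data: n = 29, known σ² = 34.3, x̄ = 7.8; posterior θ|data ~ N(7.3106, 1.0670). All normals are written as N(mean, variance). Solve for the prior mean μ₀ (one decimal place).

With known observation variance, the Normal–Normal posterior has precision τ_n = τ₀ + n/σ² and mean μ_n = (τ₀μ₀ + (n/σ²)x̄)/τ_n.
Here τ₀ = 1/10.9 = 0.091743 and τ_data = 29/34.3 = 0.845481, so τ_n = 0.937224.
Rearranging for μ₀: μ₀ = (μ_n·τ_n − τ_data·x̄)/τ₀ = (7.3106·0.937224 − 0.845481·7.8) / 0.091743 = 0.256918/0.091743 ≈ 2.8.

μ₀ = 2.8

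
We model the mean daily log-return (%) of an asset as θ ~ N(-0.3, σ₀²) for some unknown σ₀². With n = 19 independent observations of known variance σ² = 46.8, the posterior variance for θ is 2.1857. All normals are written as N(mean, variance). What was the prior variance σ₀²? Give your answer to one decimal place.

σ₀² = 19.4

Posterior precision equals prior precision plus data precision: 1/σ_n² = 1/σ₀² + n/σ².
So 1/σ₀² = 1/2.1857 − 19/46.8 = 0.457519 − 0.405983 = 0.051536.
Hence σ₀² = 1/0.051536 ≈ 19.4.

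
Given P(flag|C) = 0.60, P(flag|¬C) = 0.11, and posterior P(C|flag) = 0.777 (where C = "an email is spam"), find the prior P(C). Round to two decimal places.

P(C) = 0.39

In odds form, posterior odds = prior odds × likelihood ratio, so prior odds = posterior odds ÷ LR.
Posterior odds = 0.777/(1−0.777) = 3.4843. LR = 0.60/0.11 = 5.4545.
Prior odds = 3.4843/5.4545 = 0.6388, so P(C) = 0.6388/(1+0.6388) ≈ 0.39.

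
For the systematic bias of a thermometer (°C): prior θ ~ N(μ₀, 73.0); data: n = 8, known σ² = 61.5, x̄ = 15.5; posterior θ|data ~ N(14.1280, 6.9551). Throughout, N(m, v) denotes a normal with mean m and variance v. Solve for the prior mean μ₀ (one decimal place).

The posterior mean is a precision-weighted average: μ_n = (τ₀μ₀ + τ_data·x̄)/(τ₀+τ_data), with τ₀=1/σ₀² and τ_data=n/σ².
Here τ₀ = 1/73.0 = 0.013699 and τ_data = 8/61.5 = 0.130081, so τ_n = 0.143780.
Rearranging for μ₀: μ₀ = (μ_n·τ_n − τ_data·x̄)/τ₀ = (14.1280·0.143780 − 0.130081·15.5) / 0.013699 = 0.015068/0.013699 ≈ 1.1.

μ₀ = 1.1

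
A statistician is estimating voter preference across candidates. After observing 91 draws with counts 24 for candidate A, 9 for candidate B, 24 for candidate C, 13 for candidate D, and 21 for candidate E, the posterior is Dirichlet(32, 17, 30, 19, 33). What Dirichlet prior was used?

Dirichlet(8, 8, 6, 6, 12)

For a Dirichlet(α) prior with multinomial counts c, the posterior is Dirichlet(α + c) componentwise.
Subtract each count from the matching posterior parameter: 32−24=8, 17−9=8, 30−24=6, 19−13=6, 33−21=12.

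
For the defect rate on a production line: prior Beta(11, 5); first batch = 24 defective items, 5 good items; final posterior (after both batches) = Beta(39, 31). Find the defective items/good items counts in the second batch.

Because Beta–binomial updating is additive in the counts, the combined data contributed (α_post−α_prior, β_post−β_prior) successes and failures.
Total across both batches: 39−11=28 defective items, 31−5=26 good items.
Subtract the first batch: 28−24=4 defective items and 26−5=21 good items.

4 defective items and 21 good items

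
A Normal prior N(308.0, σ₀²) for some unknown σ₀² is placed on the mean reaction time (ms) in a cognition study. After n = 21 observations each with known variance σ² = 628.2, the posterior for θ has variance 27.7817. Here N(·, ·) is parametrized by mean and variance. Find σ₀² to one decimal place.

Posterior precision equals prior precision plus data precision: 1/σ_n² = 1/σ₀² + n/σ².
So 1/σ₀² = 1/27.7817 − 21/628.2 = 0.035995 − 0.033429 = 0.002566.
Hence σ₀² = 1/0.002566 ≈ 389.7.

σ₀² = 389.7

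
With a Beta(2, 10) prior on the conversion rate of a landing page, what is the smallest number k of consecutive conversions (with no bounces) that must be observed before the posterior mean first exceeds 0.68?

k = 20

After k conversions and 0 bounces the posterior is Beta(2+k, 10), with mean (2+k)/(2+10+k).
Set (2+k)/(12+k) > 0.68 and solve: k > (0.68·12 − 2)/(1 − 0.68) = 19.250.
The smallest integer exceeding 19.250 is 20.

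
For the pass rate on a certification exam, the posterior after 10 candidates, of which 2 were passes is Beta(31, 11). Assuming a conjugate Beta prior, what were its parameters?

Beta(29, 3)

Under Beta–binomial conjugacy the posterior parameters are (α+s, β+f).
So α = 31 − 2 = 29 and β = 11 − 8 = 3.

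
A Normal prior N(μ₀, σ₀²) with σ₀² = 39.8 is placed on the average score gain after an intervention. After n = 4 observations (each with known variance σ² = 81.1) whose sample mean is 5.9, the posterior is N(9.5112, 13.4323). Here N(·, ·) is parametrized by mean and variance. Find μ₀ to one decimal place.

With known observation variance, the Normal–Normal posterior has precision τ_n = τ₀ + n/σ² and mean μ_n = (τ₀μ₀ + (n/σ²)x̄)/τ_n.
Here τ₀ = 1/39.8 = 0.025126 and τ_data = 4/81.1 = 0.049322, so τ_n = 0.074448.
Rearranging for μ₀: μ₀ = (μ_n·τ_n − τ_data·x̄)/τ₀ = (9.5112·0.074448 − 0.049322·5.9) / 0.025126 = 0.417090/0.025126 ≈ 16.6.

μ₀ = 16.6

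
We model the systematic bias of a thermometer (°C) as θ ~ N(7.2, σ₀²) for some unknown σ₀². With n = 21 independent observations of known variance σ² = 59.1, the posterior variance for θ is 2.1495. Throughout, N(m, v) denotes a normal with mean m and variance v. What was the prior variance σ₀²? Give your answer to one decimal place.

σ₀² = 9.1

Posterior precision equals prior precision plus data precision: 1/σ_n² = 1/σ₀² + n/σ².
So 1/σ₀² = 1/2.1495 − 21/59.1 = 0.465224 − 0.355330 = 0.109894.
Hence σ₀² = 1/0.109894 ≈ 9.1.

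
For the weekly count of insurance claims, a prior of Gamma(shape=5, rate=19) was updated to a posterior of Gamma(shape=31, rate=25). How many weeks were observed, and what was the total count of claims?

n = 6 weeks with total 26 claims

Gamma–Poisson conjugacy: posterior shape = α + Σxᵢ, posterior rate = β + n.
Matching: Σxᵢ = 31 − 5 = 26 and n = 25 − 19 = 6.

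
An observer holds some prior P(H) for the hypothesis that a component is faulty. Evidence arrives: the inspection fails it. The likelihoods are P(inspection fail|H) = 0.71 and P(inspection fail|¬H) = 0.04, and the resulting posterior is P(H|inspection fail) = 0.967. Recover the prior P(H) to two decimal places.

In odds form, posterior odds = prior odds × likelihood ratio, so prior odds = posterior odds ÷ LR.
Posterior odds = 0.967/(1−0.967) = 29.3030. LR = 0.71/0.04 = 17.7500.
Prior odds = 29.3030/17.7500 = 1.6509, so P(H) = 1.6509/(1+1.6509) ≈ 0.62.

P(H) = 0.62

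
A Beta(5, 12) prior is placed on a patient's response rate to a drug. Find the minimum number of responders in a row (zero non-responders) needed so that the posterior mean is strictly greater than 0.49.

k = 7

After k responders and 0 non-responders the posterior is Beta(5+k, 12), with mean (5+k)/(5+12+k).
Set (5+k)/(17+k) > 0.49 and solve: k > (0.49·17 − 5)/(1 − 0.49) = 6.529.
The smallest integer exceeding 6.529 is 7.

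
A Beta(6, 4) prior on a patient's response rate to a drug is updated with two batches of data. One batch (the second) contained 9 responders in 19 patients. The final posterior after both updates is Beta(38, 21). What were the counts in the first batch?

Sequential conjugate updates are equivalent to a single update on the pooled data, so total successes = posterior α − prior α and total failures = posterior β − prior β.
Total across both batches: 38−6=32 responders, 21−4=17 non-responders.
Subtract the second batch: 32−9=23 responders and 17−10=7 non-responders.

23 responders and 7 non-responders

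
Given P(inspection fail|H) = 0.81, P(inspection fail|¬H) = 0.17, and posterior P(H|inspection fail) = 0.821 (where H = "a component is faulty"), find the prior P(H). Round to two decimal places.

P(H) = 0.49

In odds form, posterior odds = prior odds × likelihood ratio, so prior odds = posterior odds ÷ LR.
Posterior odds = 0.821/(1−0.821) = 4.5866. LR = 0.81/0.17 = 4.7647.
Prior odds = 4.5866/4.7647 = 0.9626, so P(H) = 0.9626/(1+0.9626) ≈ 0.49.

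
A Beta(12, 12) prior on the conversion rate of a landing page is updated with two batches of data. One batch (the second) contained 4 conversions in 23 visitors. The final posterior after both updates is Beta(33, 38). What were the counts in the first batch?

17 conversions and 7 bounces

Because Beta–binomial updating is additive in the counts, the combined data contributed (α_post−α_prior, β_post−β_prior) successes and failures.
Total across both batches: 33−12=21 conversions, 38−12=26 bounces.
Subtract the second batch: 21−4=17 conversions and 26−19=7 bounces.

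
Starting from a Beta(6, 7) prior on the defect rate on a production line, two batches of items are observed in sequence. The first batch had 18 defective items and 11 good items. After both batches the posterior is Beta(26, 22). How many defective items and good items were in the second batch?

2 defective items and 4 good items

Sequential conjugate updates are equivalent to a single update on the pooled data, so total successes = posterior α − prior α and total failures = posterior β − prior β.
Total across both batches: 26−6=20 defective items, 22−7=15 good items.
Subtract the first batch: 20−18=2 defective items and 15−11=4 good items.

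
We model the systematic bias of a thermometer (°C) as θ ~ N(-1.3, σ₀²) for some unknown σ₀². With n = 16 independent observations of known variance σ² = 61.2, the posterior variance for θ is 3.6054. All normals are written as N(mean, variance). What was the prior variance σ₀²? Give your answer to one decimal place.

σ₀² = 62.8

Posterior precision equals prior precision plus data precision: 1/σ_n² = 1/σ₀² + n/σ².
So 1/σ₀² = 1/3.6054 − 16/61.2 = 0.277362 − 0.261438 = 0.015924.
Hence σ₀² = 1/0.015924 ≈ 62.8.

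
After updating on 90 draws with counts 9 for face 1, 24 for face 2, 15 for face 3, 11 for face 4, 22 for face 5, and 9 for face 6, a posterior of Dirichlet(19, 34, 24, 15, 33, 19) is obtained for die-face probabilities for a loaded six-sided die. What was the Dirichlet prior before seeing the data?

For a Dirichlet(α) prior with multinomial counts c, the posterior is Dirichlet(α + c) componentwise.
Subtract each count from the matching posterior parameter: 19−9=10, 34−24=10, 24−15=9, 15−11=4, 33−22=11, 19−9=10.

Dirichlet(10, 10, 9, 4, 11, 10)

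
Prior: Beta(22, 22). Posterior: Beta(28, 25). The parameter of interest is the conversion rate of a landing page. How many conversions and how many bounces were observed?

Under Beta–binomial conjugacy the posterior parameters are (α+s, β+f).
So s = 28 − 22 = 6 and f = 25 − 22 = 3.

6 conversions and 3 bounces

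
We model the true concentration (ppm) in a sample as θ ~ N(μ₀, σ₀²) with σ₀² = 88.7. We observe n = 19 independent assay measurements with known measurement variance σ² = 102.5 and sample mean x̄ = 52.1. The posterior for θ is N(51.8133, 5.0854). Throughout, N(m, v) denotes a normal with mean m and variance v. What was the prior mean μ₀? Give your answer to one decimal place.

μ₀ = 47.1

The posterior mean is a precision-weighted average: μ_n = (τ₀μ₀ + τ_data·x̄)/(τ₀+τ_data), with τ₀=1/σ₀² and τ_data=n/σ².
Here τ₀ = 1/88.7 = 0.011274 and τ_data = 19/102.5 = 0.185366, so τ_n = 0.196640.
Rearranging for μ₀: μ₀ = (μ_n·τ_n − τ_data·x̄)/τ₀ = (51.8133·0.196640 − 0.185366·52.1) / 0.011274 = 0.530999/0.011274 ≈ 47.1.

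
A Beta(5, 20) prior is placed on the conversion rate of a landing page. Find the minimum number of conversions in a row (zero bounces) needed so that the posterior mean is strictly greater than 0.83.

k = 93

After k conversions and 0 bounces the posterior is Beta(5+k, 20), with mean (5+k)/(5+20+k).
Set (5+k)/(25+k) > 0.83 and solve: k > (0.83·25 − 5)/(1 − 0.83) = 92.647.
The smallest integer exceeding 92.647 is 93, and checking k=93: (98)/(118) = 0.8305 > 0.83.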